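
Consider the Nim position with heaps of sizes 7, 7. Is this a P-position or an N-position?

P-position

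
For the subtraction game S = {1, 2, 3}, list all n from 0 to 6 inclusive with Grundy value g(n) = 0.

0, 4

Grundy values for subtraction set {1, 2, 3}:
k:     0  1  2  3  4  5  6
g(k):  0  1  2  3  0  1  2
The P-positions (g = 0) in 0..6 are 0, 4.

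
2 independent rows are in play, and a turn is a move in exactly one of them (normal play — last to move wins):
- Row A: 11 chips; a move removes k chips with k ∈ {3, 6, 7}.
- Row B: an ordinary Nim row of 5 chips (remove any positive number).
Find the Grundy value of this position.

For row A, compute g(0), g(1), … with moves {3, 6, 7}:
g(0) = mex{} = 0
g(1) = mex{} = 0
g(2) = mex{} = 0
g(3) = mex{0} = 1
g(4) = mex{0} = 1
g(5) = mex{0} = 1
g(6) = mex{0,1} = 2
g(7) = mex{0,1} = 2
g(8) = mex{0,1} = 2
g(9) = mex{0,1,2} = 3
g(10) = mex{1,2} = 0
g(11) = mex{1,2} = 0
So g(11) = 0.
Row B is a plain Nim row of size 5, so its Grundy value is 5.
By the Sprague-Grundy theorem, the Grundy value of a sum of independent games is the XOR of the component values.
Combined value = 0 XOR 5 = 5.

5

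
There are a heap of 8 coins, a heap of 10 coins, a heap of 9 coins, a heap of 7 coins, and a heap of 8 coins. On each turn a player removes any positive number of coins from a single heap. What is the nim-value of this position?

4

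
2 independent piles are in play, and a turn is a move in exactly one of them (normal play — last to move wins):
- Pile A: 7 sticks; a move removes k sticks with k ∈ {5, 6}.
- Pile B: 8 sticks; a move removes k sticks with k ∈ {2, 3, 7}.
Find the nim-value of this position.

0

Grundy values for pile A (subtraction set {5, 6}):
g(0) = mex{} = 0
g(1) = mex{} = 0
g(2) = mex{} = 0
g(3) = mex{} = 0
g(4) = mex{} = 0
g(5) = mex{0} = 1
g(6) = mex{0} = 1
g(7) = mex{0} = 1
So g(7) = 1.
Grundy values for pile B (subtraction set {2, 3, 7}):
g(0) = mex{} = 0
g(1) = mex{} = 0
g(2) = mex{0} = 1
g(3) = mex{0} = 1
g(4) = mex{0,1} = 2
g(5) = mex{1} = 0
g(6) = mex{1,2} = 0
g(7) = mex{0,2} = 1
g(8) = mex{0} = 1
So g(8) = 1.
The value of a disjunctive sum is the nim-sum of the parts.
Combined value = 1 XOR 1 = 0.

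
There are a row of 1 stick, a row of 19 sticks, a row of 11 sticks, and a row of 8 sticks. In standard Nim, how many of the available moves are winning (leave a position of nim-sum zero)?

1

Write each in binary and XOR column by column:
  00001  (1)
  10011  (19)
  01011  (11)
  01000  (8)
  -----
  10001  (17)
The overall nim-sum is X = 17. A row of size p has a winning move iff p XOR X < p (reduce it to p XOR X).
  1: 1 XOR 17 = 16 ≥ 1 — no move.
  19: 19 XOR 17 = 2 < 19 — winning move (to 2).
  11: 11 XOR 17 = 26 ≥ 11 — no move.
  8: 8 XOR 17 = 25 ≥ 8 — no move.
That gives 1 winning move.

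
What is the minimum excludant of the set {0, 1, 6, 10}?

The values 0, 1 are all present; 2 is the first non-negative integer missing from the set.

2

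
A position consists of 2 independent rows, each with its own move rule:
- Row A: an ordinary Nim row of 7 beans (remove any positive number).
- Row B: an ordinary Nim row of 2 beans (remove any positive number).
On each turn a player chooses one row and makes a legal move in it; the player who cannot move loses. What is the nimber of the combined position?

5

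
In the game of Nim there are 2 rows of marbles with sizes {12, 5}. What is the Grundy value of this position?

9

Nim-sum: 12 ⊕ 5 = 9.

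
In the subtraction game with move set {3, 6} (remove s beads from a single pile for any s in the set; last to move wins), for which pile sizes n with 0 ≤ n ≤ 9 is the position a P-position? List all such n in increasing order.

0, 1, 2, 9

Build the Grundy sequence with g(k) = mex{g(k−s) : s ∈ {3, 6}, s ≤ k}:
k:     0  1  2  3  4  5  6  7  8  9
g(k):  0  0  0  1  1  1  2  2  2  0
The P-positions (g = 0) in 0..9 are 0, 1, 2, 9.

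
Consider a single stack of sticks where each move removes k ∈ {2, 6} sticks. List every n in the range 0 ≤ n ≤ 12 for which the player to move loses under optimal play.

0, 1, 4, 5, 8, 9, 12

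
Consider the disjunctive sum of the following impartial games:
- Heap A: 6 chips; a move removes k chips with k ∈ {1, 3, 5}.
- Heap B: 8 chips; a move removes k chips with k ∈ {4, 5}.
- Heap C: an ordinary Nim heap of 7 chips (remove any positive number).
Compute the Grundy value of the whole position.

5

Grundy values for heap A (subtraction set {1, 3, 5}):
g(0) = mex{} = 0
g(1) = mex{0} = 1
g(2) = mex{1} = 0
g(3) = mex{0} = 1
g(4) = mex{1} = 0
g(5) = mex{0} = 1
g(6) = mex{1} = 0
So g(6) = 0.
Build the Grundy sequence for heap B with g(k) = mex{g(k−s) : s ∈ {4, 5}, s ≤ k}:
g(0) = mex{} = 0
g(1) = mex{} = 0
g(2) = mex{} = 0
g(3) = mex{} = 0
g(4) = mex{0} = 1
g(5) = mex{0} = 1
g(6) = mex{0} = 1
g(7) = mex{0} = 1
g(8) = mex{0,1} = 2
So g(8) = 2.
Heap C is a plain Nim heap of size 7, so its Grundy value is 7.
By the Sprague-Grundy theorem, the Grundy value of a sum of independent games is the XOR of the component values.
Combined value = 0 XOR 2 XOR 7 = 5.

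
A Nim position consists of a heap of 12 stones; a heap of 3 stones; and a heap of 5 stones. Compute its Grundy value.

Nim-sum: 12 ^ 3 ^ 5 = 10.

10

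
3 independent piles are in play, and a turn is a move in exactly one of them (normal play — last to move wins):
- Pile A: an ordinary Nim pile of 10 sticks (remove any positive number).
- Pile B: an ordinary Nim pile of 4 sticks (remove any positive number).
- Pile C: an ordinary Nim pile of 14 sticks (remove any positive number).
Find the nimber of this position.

0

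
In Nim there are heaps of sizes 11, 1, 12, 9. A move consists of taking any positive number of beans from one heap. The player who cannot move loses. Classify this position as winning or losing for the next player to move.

Nim-sum: 11 ^ 1 ^ 12 ^ 9 = 15.
The nim-sum is 15 ≠ 0, so this is an N-position: the player to move can win.

Winning position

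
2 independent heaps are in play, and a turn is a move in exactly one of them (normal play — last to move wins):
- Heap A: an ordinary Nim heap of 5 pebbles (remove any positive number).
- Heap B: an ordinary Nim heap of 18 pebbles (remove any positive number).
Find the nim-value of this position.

23

Heap A is a plain Nim heap of size 5, so its Grundy value is 5.
Heap B is a plain Nim heap of size 18, so its Grundy value is 18.
By the Sprague-Grundy theorem, the Grundy value of a sum of independent games is the XOR of the component values.
Combined value = 5 XOR 18 = 23.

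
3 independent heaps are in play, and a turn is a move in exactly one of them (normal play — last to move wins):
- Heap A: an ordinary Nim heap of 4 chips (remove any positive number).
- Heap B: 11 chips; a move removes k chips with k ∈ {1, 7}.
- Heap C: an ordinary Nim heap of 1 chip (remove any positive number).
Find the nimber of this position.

Heap A is a plain Nim heap of size 4, so its Grundy value is 4.
Grundy values for heap B (subtraction set {1, 7}):
k:     0  1  2  3  4  5  6  7  8  9 10 11
g(k):  0  1  0  1  0  1  0  1  0  1  0  1
So g(11) = 1.
Heap C is a plain Nim heap of size 1, so its Grundy value is 1.
By the Sprague-Grundy theorem, the Grundy value of a sum of independent games is the XOR of the component values.
Combined value = 4 XOR 1 XOR 1 = 4.

4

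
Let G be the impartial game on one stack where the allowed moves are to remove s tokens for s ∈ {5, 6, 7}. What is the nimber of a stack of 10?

2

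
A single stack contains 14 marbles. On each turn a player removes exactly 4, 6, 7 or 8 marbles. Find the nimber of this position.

Grundy values for subtraction set {4, 6, 7, 8}:
k:     0  1  2  3  4  5  6  7  8  9 10 11 12 13 14
g(k):  0  0  0  0  1  1  1  1  2  2  2  2  0  0  0
So g(14) = 0.

0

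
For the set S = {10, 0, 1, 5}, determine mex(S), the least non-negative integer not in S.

The values 0, 1 are all present; 2 is the first non-negative integer missing from the set.

2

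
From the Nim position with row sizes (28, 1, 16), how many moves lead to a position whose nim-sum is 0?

1

Compute the nim-sum pairwise:
28 ⊕ 1 = 29
29 ⊕ 16 = 13
The overall nim-sum is X = 13. A row of size p has a winning move iff p XOR X < p (reduce it to p XOR X).
  28: 28 XOR 13 = 17 < 28 — winning move (to 17).
  1: 1 XOR 13 = 12 ≥ 1 — no move.
  16: 16 XOR 13 = 29 ≥ 16 — no move.
That gives 1 winning move.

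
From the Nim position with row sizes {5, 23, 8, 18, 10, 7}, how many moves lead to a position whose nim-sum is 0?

Compute the nim-sum pairwise:
5 ⊕ 23 = 18
18 ⊕ 8 = 26
26 ⊕ 18 = 8
8 ⊕ 10 = 2
2 ⊕ 7 = 5
The overall nim-sum is X = 5. A row of size p has a winning move iff p XOR X < p (reduce it to p XOR X).
  5: 5 XOR 5 = 0 < 5 — winning move (to 0).
  23: 23 XOR 5 = 18 < 23 — winning move (to 18).
  8: 8 XOR 5 = 13 ≥ 8 — no move.
  18: 18 XOR 5 = 23 ≥ 18 — no move.
  10: 10 XOR 5 = 15 ≥ 10 — no move.
  7: 7 XOR 5 = 2 < 7 — winning move (to 2).
That gives 3 winning moves.

3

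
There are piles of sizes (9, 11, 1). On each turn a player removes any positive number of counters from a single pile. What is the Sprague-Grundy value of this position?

3

Write each in binary and XOR column by column:
  1001  (9)
  1011  (11)
  0001  (1)
  ----
  0011  (3)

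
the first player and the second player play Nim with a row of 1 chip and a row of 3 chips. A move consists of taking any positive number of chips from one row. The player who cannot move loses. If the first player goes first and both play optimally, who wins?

Write each in binary and XOR column by column:
  01  (1)
  11  (3)
  --
  10  (2)
The nim-sum is 2 ≠ 0, so this is an N-position: the player to move can win; the first player has a winning move.

the first player wins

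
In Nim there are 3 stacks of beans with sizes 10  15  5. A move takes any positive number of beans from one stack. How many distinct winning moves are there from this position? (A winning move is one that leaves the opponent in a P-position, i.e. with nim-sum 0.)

0

Bitwise XOR of the heap sizes:
  1010  (10)
  1111  (15)
  0101  (5)
  ----
  0000  (0)
The nim-sum is already 0, so every move leaves a nonzero nim-sum — there are no winning moves.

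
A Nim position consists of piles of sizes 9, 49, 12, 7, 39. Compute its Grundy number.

20

Write each in binary and XOR column by column:
  001001  (9)
  110001  (49)
  001100  (12)
  000111  (7)
  100111  (39)
  ------
  010100  (20)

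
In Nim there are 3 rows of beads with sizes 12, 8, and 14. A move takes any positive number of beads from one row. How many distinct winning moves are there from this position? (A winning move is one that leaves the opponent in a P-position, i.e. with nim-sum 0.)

Write each in binary and XOR column by column:
  1100  (12)
  1000  (8)
  1110  (14)
  ----
  1010  (10)
The overall nim-sum is X = 10. A row of size p has a winning move iff p XOR X < p (reduce it to p XOR X).
  12: 12 XOR 10 = 6 < 12 — winning move (to 6).
  8: 8 XOR 10 = 2 < 8 — winning move (to 2).
  14: 14 XOR 10 = 4 < 14 — winning move (to 4).
That gives 3 winning moves.

3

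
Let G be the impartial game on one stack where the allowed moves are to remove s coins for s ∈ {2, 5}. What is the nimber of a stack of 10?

Build the Grundy sequence with g(k) = mex{g(k−s) : s ∈ {2, 5}, s ≤ k}:
g(0) = mex{} = 0
g(1) = mex{} = 0
g(2) = mex{0} = 1
g(3) = mex{0} = 1
g(4) = mex{1} = 0
g(5) = mex{0,1} = 2
g(6) = mex{0} = 1
g(7) = mex{1,2} = 0
g(8) = mex{1} = 0
g(9) = mex{0} = 1
g(10) = mex{0,2} = 1
So g(10) = 1.

1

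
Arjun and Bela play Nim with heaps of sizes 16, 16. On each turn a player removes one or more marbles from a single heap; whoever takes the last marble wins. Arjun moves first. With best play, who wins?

Bela wins

Compute the nim-sum pairwise:
16 XOR 16 = 0
The nim-sum is 0, so this is a P-position: the player to move is in a losing position under optimal play; Arjun is about to move from it and so loses — Bela wins.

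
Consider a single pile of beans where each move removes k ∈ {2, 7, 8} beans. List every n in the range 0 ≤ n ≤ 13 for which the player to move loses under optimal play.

Compute g(0), g(1), … for moves {2, 7, 8}:
g(0) = mex{} = 0
g(1) = mex{} = 0
g(2) = mex{0} = 1
g(3) = mex{0} = 1
g(4) = mex{1} = 0
g(5) = mex{1} = 0
g(6) = mex{0} = 1
g(7) = mex{0} = 1
g(8) = mex{0,1} = 2
g(9) = mex{0,1} = 2
g(10) = mex{1,2} = 0
g(11) = mex{0,1,2} = 3
g(12) = mex{0} = 1
g(13) = mex{0,1,3} = 2
The P-positions (g = 0) in 0..13 are 0, 1, 4, 5, 10.

0, 1, 4, 5, 10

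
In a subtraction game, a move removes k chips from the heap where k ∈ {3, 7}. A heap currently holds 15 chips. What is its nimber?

1

Compute g(0), g(1), … for moves {3, 7}:
k:     0  1  2  3  4  5  6  7  8  9 10 11 12 13 14 15
g(k):  0  0  0  1  1  1  0  2  2  1  0  0  0  1  1  1
So g(15) = 1.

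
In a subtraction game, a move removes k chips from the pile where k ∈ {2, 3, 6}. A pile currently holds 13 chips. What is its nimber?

2

Grundy values for subtraction set {2, 3, 6}:
k:     0  1  2  3  4  5  6  7  8  9 10 11 12 13
g(k):  0  0  1  1  2  0  3  1  2  0  0  1  1  2
So g(13) = 2.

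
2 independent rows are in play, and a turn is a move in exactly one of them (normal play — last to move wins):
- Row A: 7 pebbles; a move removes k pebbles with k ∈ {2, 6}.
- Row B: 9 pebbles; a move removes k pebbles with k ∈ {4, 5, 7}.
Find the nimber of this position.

For row A, compute g(0), g(1), … with moves {2, 6}:
g(0) = mex{} = 0
g(1) = mex{} = 0
g(2) = mex{0} = 1
g(3) = mex{0} = 1
g(4) = mex{1} = 0
g(5) = mex{1} = 0
g(6) = mex{0} = 1
g(7) = mex{0} = 1
So g(7) = 1.
Grundy values for row B (subtraction set {4, 5, 7}):
g(0) = mex{} = 0
g(1) = mex{} = 0
g(2) = mex{} = 0
g(3) = mex{} = 0
g(4) = mex{0} = 1
g(5) = mex{0} = 1
g(6) = mex{0} = 1
g(7) = mex{0} = 1
g(8) = mex{0,1} = 2
g(9) = mex{0,1} = 2
So g(9) = 2.
The value of a disjunctive sum is the nim-sum of the parts.
Combined value = 1 XOR 2 = 3.

3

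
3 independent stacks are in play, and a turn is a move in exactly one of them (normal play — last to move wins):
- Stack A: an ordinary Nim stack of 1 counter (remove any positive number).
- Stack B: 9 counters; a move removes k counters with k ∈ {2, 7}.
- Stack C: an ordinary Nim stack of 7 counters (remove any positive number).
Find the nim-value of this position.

Stack A is a plain Nim stack of size 1, so its Grundy value is 1.
For stack B, compute g(0), g(1), … with moves {2, 7}:
k:     0  1  2  3  4  5  6  7  8  9
g(k):  0  0  1  1  0  0  1  1  2  0
So g(9) = 0.
Stack C is a plain Nim stack of size 7, so its Grundy value is 7.
By the Sprague-Grundy theorem, the Grundy value of a sum of independent games is the XOR of the component values.
Combined value = 1 ⊕ 0 ⊕ 7 = 6.

6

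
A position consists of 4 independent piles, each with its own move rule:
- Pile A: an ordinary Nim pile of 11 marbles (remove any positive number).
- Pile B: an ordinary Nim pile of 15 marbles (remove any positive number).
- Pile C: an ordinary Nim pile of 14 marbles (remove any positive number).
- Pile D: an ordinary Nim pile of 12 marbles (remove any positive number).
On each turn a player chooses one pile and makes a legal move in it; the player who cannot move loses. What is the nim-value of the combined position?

Pile A is a plain Nim pile of size 11, so its Grundy value is 11.
Pile B is a plain Nim pile of size 15, so its Grundy value is 15.
Pile C is a plain Nim pile of size 14, so its Grundy value is 14.
Pile D is a plain Nim pile of size 12, so its Grundy value is 12.
By the Sprague-Grundy theorem, the Grundy value of a sum of independent games is the XOR of the component values.
Combined value = 11 XOR 15 XOR 14 XOR 12 = 6.

6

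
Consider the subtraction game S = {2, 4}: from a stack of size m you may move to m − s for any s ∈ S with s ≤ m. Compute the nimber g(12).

Build the Grundy sequence with g(k) = mex{g(k−s) : s ∈ {2, 4}, s ≤ k}:
g(0) = mex{} = 0
g(1) = mex{} = 0
g(2) = mex{0} = 1
g(3) = mex{0} = 1
g(4) = mex{0,1} = 2
g(5) = mex{0,1} = 2
g(6) = mex{1,2} = 0
g(7) = mex{1,2} = 0
g(8) = mex{0,2} = 1
g(9) = mex{0,2} = 1
g(10) = mex{0,1} = 2
g(11) = mex{0,1} = 2
g(12) = mex{1,2} = 0
So g(12) = 0.

0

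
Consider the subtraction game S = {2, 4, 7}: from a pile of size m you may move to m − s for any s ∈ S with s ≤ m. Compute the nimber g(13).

Compute g(0), g(1), … for moves {2, 4, 7}:
g(0) = mex{} = 0
g(1) = mex{} = 0
g(2) = mex{0} = 1
g(3) = mex{0} = 1
g(4) = mex{0,1} = 2
g(5) = mex{0,1} = 2
g(6) = mex{1,2} = 0
g(7) = mex{0,1,2} = 3
g(8) = mex{0,2} = 1
g(9) = mex{1,2,3} = 0
g(10) = mex{0,1} = 2
g(11) = mex{0,2,3} = 1
g(12) = mex{1,2} = 0
g(13) = mex{0,1} = 2
So g(13) = 2.

2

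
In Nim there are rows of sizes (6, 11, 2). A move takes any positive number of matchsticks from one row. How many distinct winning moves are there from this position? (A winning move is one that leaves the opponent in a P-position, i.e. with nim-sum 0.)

Bitwise XOR of the heap sizes:
  0110  (6)
  1011  (11)
  0010  (2)
  ----
  1111  (15)
The overall nim-sum is X = 15. A row of size p has a winning move iff p XOR X < p (reduce it to p XOR X).
  6: 6 XOR 15 = 9 ≥ 6 — no move.
  11: 11 XOR 15 = 4 < 11 — winning move (to 4).
  2: 2 XOR 15 = 13 ≥ 2 — no move.
That gives 1 winning move.

1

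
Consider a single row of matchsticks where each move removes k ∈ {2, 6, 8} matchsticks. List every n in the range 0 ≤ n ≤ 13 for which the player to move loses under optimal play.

Build the Grundy sequence with g(k) = mex{g(k−s) : s ∈ {2, 6, 8}, s ≤ k}:
k:     0  1  2  3  4  5  6  7  8  9 10 11 12 13
g(k):  0  0  1  1  0  0  1  1  2  2  3  3  2  2
The P-positions (g = 0) in 0..13 are 0, 1, 4, 5.

0, 1, 4, 5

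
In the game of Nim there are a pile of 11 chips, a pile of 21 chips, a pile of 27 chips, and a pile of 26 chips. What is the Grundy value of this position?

31

Compute the nim-sum pairwise:
11 ⊕ 21 = 30
30 ⊕ 27 = 5
5 ⊕ 26 = 31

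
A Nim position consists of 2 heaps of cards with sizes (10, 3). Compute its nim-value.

Nim-sum: 10 ⊕ 3 = 9.

9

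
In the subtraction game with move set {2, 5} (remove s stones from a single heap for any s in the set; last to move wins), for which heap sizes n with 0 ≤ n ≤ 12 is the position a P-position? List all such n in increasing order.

0, 1, 4, 7, 8, 11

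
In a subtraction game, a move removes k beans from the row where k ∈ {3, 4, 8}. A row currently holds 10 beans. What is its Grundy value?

1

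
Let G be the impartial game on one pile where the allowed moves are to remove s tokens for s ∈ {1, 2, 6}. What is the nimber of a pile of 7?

0

Compute g(0), g(1), … for moves {1, 2, 6}:
k:     0  1  2  3  4  5  6  7
g(k):  0  1  2  0  1  2  3  0
So g(7) = 0.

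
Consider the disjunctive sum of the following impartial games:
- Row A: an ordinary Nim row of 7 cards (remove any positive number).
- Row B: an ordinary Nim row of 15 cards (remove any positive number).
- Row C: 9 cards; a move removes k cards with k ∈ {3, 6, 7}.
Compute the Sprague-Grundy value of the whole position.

11

Row A is a plain Nim row of size 7, so its Grundy value is 7.
Row B is a plain Nim row of size 15, so its Grundy value is 15.
Grundy values for row C (subtraction set {3, 6, 7}):
k:     0  1  2  3  4  5  6  7  8  9
g(k):  0  0  0  1  1  1  2  2  2  3
So g(9) = 3.
By the Sprague-Grundy theorem, the Grundy value of a sum of independent games is the XOR of the component values.
Combined value = 7 ⊕ 15 ⊕ 3 = 11.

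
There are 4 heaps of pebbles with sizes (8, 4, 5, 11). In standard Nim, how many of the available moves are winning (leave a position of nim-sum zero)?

Nim-sum: 8 ^ 4 ^ 5 ^ 11 = 2.
The overall nim-sum is X = 2. A heap of size p has a winning move iff p XOR X < p (reduce it to p XOR X).
  8: 8 XOR 2 = 10 ≥ 8 — no move.
  4: 4 XOR 2 = 6 ≥ 4 — no move.
  5: 5 XOR 2 = 7 ≥ 5 — no move.
  11: 11 XOR 2 = 9 < 11 — winning move (to 9).
That gives 1 winning move.

1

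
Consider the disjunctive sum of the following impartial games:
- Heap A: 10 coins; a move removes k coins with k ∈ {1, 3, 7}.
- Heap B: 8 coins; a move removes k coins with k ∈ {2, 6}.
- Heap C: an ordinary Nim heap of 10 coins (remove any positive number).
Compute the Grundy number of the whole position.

Build the Grundy sequence for heap A with g(k) = mex{g(k−s) : s ∈ {1, 3, 7}, s ≤ k}:
k:     0  1  2  3  4  5  6  7  8  9 10
g(k):  0  1  0  1  0  1  0  1  0  1  0
So g(10) = 0.
For heap B, compute g(0), g(1), … with moves {2, 6}:
g(0) = mex{} = 0
g(1) = mex{} = 0
g(2) = mex{0} = 1
g(3) = mex{0} = 1
g(4) = mex{1} = 0
g(5) = mex{1} = 0
g(6) = mex{0} = 1
g(7) = mex{0} = 1
g(8) = mex{1} = 0
So g(8) = 0.
Heap C is a plain Nim heap of size 10, so its Grundy value is 10.
The value of a disjunctive sum is the nim-sum of the parts.
Combined value = 0 XOR 0 XOR 10 = 10.

10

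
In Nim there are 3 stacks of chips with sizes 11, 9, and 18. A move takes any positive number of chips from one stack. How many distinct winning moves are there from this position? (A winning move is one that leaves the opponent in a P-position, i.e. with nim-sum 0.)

1

Write each in binary and XOR column by column:
  01011  (11)
  01001  (9)
  10010  (18)
  -----
  10000  (16)
The overall nim-sum is X = 16. A stack of size p has a winning move iff p XOR X < p (reduce it to p XOR X).
  11: 11 XOR 16 = 27 ≥ 11 — no move.
  9: 9 XOR 16 = 25 ≥ 9 — no move.
  18: 18 XOR 16 = 2 < 18 — winning move (to 2).
That gives 1 winning move.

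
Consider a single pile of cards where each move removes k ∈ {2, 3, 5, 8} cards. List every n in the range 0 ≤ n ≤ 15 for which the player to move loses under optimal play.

0, 1, 7, 11

Grundy values for subtraction set {2, 3, 5, 8}:
k:     0  1  2  3  4  5  6  7  8  9 10 11 12 13 14 15
g(k):  0  0  1  1  2  2  3  0  4  1  3  0  4  1  2  2
The P-positions (g = 0) in 0..15 are 0, 1, 7, 11.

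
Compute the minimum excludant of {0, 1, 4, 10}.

The values 0, 1 are all present; 2 is the first non-negative integer missing from the set.

2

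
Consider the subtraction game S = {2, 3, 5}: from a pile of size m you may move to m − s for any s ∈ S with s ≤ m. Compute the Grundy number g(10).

Grundy values for subtraction set {2, 3, 5}:
k:     0  1  2  3  4  5  6  7  8  9 10
g(k):  0  0  1  1  2  2  3  0  0  1  1
So g(10) = 1.

1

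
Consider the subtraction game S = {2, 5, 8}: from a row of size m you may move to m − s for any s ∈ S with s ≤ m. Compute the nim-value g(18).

2

Build the Grundy sequence with g(k) = mex{g(k−s) : s ∈ {2, 5, 8}, s ≤ k}:
k:     0  1  2  3  4  5  6  7  8  9 10 11 12 13 14 15 16 17 18
g(k):  0  0  1  1  0  2  1  0  2  1  0  0  1  1  0  2  1  0  2
So g(18) = 2.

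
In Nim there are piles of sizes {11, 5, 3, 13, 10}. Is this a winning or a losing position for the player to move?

Winning position

Bitwise XOR of the heap sizes:
  1011  (11)
  0101  (5)
  0011  (3)
  1101  (13)
  1010  (10)
  ----
  1010  (10)
The nim-sum is 10 ≠ 0, so this is an N-position: the player to move can win.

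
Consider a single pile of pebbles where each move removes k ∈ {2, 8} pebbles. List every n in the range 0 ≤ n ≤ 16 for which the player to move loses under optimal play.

0, 1, 4, 5, 10, 11, 14, 15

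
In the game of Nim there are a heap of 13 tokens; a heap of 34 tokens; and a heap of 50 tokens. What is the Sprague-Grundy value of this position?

29

Nim-sum: 13 ⊕ 34 ⊕ 50 = 29.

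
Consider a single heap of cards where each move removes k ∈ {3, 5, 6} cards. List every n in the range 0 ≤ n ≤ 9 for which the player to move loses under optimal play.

Compute g(0), g(1), … for moves {3, 5, 6}:
g(0) = mex{} = 0
g(1) = mex{} = 0
g(2) = mex{} = 0
g(3) = mex{0} = 1
g(4) = mex{0} = 1
g(5) = mex{0} = 1
g(6) = mex{0,1} = 2
g(7) = mex{0,1} = 2
g(8) = mex{0,1} = 2
g(9) = mex{1,2} = 0
The P-positions (g = 0) in 0..9 are 0, 1, 2, 9.

0, 1, 2, 9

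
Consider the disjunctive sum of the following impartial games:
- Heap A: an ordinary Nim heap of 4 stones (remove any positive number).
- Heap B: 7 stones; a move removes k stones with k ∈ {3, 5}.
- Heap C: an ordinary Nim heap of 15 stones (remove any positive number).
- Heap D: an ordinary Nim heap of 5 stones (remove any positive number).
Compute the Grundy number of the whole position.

Heap A is a plain Nim heap of size 4, so its Grundy value is 4.
Build the Grundy sequence for heap B with g(k) = mex{g(k−s) : s ∈ {3, 5}, s ≤ k}:
g(0) = mex{} = 0
g(1) = mex{} = 0
g(2) = mex{} = 0
g(3) = mex{0} = 1
g(4) = mex{0} = 1
g(5) = mex{0} = 1
g(6) = mex{0,1} = 2
g(7) = mex{0,1} = 2
So g(7) = 2.
Heap C is a plain Nim heap of size 15, so its Grundy value is 15.
Heap D is a plain Nim heap of size 5, so its Grundy value is 5.
The value of a disjunctive sum is the nim-sum of the parts.
Combined value = 4 XOR 2 XOR 15 XOR 5 = 12.

12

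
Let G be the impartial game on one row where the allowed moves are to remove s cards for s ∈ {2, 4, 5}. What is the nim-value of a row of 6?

3

Build the Grundy sequence with g(k) = mex{g(k−s) : s ∈ {2, 4, 5}, s ≤ k}:
k:     0  1  2  3  4  5  6
g(k):  0  0  1  1  2  2  3
So g(6) = 3.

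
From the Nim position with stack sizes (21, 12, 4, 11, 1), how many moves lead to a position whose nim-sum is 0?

1

Nim-sum: 21 XOR 12 XOR 4 XOR 11 XOR 1 = 23.
The overall nim-sum is X = 23. A stack of size p has a winning move iff p XOR X < p (reduce it to p XOR X).
  21: 21 XOR 23 = 2 < 21 — winning move (to 2).
  12: 12 XOR 23 = 27 ≥ 12 — no move.
  4: 4 XOR 23 = 19 ≥ 4 — no move.
  11: 11 XOR 23 = 28 ≥ 11 — no move.
  1: 1 XOR 23 = 22 ≥ 1 — no move.
That gives 1 winning move.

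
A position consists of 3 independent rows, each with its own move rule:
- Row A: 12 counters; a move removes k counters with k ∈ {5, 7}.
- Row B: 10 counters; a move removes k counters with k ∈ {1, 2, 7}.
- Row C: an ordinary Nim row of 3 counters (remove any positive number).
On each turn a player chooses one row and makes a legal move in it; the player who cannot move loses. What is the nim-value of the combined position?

2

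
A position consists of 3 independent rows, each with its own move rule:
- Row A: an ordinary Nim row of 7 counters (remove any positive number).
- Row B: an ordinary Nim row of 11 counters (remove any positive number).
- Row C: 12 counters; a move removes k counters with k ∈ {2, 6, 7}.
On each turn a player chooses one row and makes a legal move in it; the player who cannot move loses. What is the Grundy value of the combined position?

14

Row A is a plain Nim row of size 7, so its Grundy value is 7.
Row B is a plain Nim row of size 11, so its Grundy value is 11.
For row C, compute g(0), g(1), … with moves {2, 6, 7}:
k:     0  1  2  3  4  5  6  7  8  9 10 11 12
g(k):  0  0  1  1  0  0  1  1  2  0  3  1  2
So g(12) = 2.
The value of a disjunctive sum is the nim-sum of the parts.
Combined value = 7 ⊕ 11 ⊕ 2 = 14.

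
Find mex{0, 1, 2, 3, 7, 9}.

4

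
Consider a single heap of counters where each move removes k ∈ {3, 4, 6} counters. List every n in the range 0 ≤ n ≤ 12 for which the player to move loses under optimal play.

0, 1, 2, 9, 10, 11

Grundy values for subtraction set {3, 4, 6}:
g(0) = mex{} = 0
g(1) = mex{} = 0
g(2) = mex{} = 0
g(3) = mex{0} = 1
g(4) = mex{0} = 1
g(5) = mex{0} = 1
g(6) = mex{0,1} = 2
g(7) = mex{0,1} = 2
g(8) = mex{0,1} = 2
g(9) = mex{1,2} = 0
g(10) = mex{1,2} = 0
g(11) = mex{1,2} = 0
g(12) = mex{0,2} = 1
The P-positions (g = 0) in 0..12 are 0, 1, 2, 9, 10, 11.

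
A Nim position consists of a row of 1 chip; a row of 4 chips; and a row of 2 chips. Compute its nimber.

Nim-sum: 1 ⊕ 4 ⊕ 2 = 7.

7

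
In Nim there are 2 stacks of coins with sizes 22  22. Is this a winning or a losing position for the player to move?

Nim-sum: 22 ^ 22 = 0.
The nim-sum is 0, so this is a P-position: the player to move is in a losing position under optimal play.

Losing position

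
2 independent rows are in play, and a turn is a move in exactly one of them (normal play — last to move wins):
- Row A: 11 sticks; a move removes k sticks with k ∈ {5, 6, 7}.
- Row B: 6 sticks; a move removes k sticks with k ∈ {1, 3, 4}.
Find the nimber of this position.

0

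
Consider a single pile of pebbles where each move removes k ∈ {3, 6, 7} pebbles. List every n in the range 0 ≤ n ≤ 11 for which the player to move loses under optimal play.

Compute g(0), g(1), … for moves {3, 6, 7}:
k:     0  1  2  3  4  5  6  7  8  9 10 11
g(k):  0  0  0  1  1  1  2  2  2  3  0  0
The P-positions (g = 0) in 0..11 are 0, 1, 2, 10, 11.

0, 1, 2, 10, 11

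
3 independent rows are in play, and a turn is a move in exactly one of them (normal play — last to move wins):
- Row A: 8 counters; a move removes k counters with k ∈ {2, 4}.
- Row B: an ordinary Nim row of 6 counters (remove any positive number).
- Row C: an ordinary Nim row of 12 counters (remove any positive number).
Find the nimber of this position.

11

Build the Grundy sequence for row A with g(k) = mex{g(k−s) : s ∈ {2, 4}, s ≤ k}:
g(0) = mex{} = 0
g(1) = mex{} = 0
g(2) = mex{0} = 1
g(3) = mex{0} = 1
g(4) = mex{0,1} = 2
g(5) = mex{0,1} = 2
g(6) = mex{1,2} = 0
g(7) = mex{1,2} = 0
g(8) = mex{0,2} = 1
So g(8) = 1.
Row B is a plain Nim row of size 6, so its Grundy value is 6.
Row C is a plain Nim row of size 12, so its Grundy value is 12.
By the Sprague-Grundy theorem, the Grundy value of a sum of independent games is the XOR of the component values.
Combined value = 1 ⊕ 6 ⊕ 12 = 11.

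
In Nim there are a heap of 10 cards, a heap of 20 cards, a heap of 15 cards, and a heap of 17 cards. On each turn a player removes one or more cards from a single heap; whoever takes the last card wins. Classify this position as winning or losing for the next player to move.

In binary:
  01010  (10)
  10100  (20)
  01111  (15)
  10001  (17)
  -----
  00000  (0)
The nim-sum is 0, so this is a P-position: the player to move is in a losing position under optimal play.

Losing position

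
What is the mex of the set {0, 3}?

0 is in the set but 1 is not, so the mex is 1.

1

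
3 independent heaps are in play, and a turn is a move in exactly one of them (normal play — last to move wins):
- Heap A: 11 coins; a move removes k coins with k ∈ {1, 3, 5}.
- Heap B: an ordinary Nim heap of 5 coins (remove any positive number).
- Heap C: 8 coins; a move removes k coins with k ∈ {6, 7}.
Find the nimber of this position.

For heap A, compute g(0), g(1), … with moves {1, 3, 5}:
g(0) = mex{} = 0
g(1) = mex{0} = 1
g(2) = mex{1} = 0
g(3) = mex{0} = 1
g(4) = mex{1} = 0
g(5) = mex{0} = 1
g(6) = mex{1} = 0
g(7) = mex{0} = 1
g(8) = mex{1} = 0
g(9) = mex{0} = 1
g(10) = mex{1} = 0
g(11) = mex{0} = 1
So g(11) = 1.
Heap B is a plain Nim heap of size 5, so its Grundy value is 5.
Build the Grundy sequence for heap C with g(k) = mex{g(k−s) : s ∈ {6, 7}, s ≤ k}:
k:     0  1  2  3  4  5  6  7  8
g(k):  0  0  0  0  0  0  1  1  1
So g(8) = 1.
By the Sprague-Grundy theorem, the Grundy value of a sum of independent games is the XOR of the component values.
Combined value = 1 ⊕ 5 ⊕ 1 = 5.

5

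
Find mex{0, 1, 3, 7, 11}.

2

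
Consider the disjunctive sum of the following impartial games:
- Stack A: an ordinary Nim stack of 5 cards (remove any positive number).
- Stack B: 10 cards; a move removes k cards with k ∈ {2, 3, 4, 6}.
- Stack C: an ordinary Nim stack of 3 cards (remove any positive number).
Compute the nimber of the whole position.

7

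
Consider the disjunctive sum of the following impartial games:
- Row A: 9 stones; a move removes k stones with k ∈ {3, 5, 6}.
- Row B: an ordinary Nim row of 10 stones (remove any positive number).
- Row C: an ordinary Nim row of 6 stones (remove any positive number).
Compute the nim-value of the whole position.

12

Grundy values for row A (subtraction set {3, 5, 6}):
k:     0  1  2  3  4  5  6  7  8  9
g(k):  0  0  0  1  1  1  2  2  2  0
So g(9) = 0.
Row B is a plain Nim row of size 10, so its Grundy value is 10.
Row C is a plain Nim row of size 6, so its Grundy value is 6.
By the Sprague-Grundy theorem, the Grundy value of a sum of independent games is the XOR of the component values.
Combined value = 0 ⊕ 10 ⊕ 6 = 12.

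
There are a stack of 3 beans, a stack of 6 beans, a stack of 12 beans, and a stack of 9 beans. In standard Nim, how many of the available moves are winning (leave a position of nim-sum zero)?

0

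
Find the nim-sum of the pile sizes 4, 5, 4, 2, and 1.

6

Nim-sum: 4 XOR 5 XOR 4 XOR 2 XOR 1 = 6.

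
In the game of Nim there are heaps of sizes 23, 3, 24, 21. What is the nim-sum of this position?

25

Bitwise XOR of the heap sizes:
  10111  (23)
  00011  (3)
  11000  (24)
  10101  (21)
  -----
  11001  (25)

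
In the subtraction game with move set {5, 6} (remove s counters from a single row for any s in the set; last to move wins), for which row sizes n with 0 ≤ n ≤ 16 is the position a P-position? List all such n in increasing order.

0, 1, 2, 3, 4, 11, 12, 13, 14, 15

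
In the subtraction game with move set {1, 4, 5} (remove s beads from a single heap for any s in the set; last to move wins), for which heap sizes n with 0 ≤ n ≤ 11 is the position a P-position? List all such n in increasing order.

Build the Grundy sequence with g(k) = mex{g(k−s) : s ∈ {1, 4, 5}, s ≤ k}:
k:     0  1  2  3  4  5  6  7  8  9 10 11
g(k):  0  1  0  1  2  3  2  3  0  1  0  1
The P-positions (g = 0) in 0..11 are 0, 2, 8, 10.

0, 2, 8, 10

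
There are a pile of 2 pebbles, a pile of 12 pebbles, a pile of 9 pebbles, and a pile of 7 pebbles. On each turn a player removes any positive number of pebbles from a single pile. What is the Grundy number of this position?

0

Compute the nim-sum pairwise:
2 XOR 12 = 14
14 XOR 9 = 7
7 XOR 7 = 0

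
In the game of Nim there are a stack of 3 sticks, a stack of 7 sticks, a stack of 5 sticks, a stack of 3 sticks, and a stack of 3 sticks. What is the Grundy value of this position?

1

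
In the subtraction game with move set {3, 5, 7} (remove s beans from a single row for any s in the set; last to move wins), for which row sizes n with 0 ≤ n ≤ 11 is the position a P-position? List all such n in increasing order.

0, 1, 2, 10, 11

Compute g(0), g(1), … for moves {3, 5, 7}:
g(0) = mex{} = 0
g(1) = mex{} = 0
g(2) = mex{} = 0
g(3) = mex{0} = 1
g(4) = mex{0} = 1
g(5) = mex{0} = 1
g(6) = mex{0,1} = 2
g(7) = mex{0,1} = 2
g(8) = mex{0,1} = 2
g(9) = mex{0,1,2} = 3
g(10) = mex{1,2} = 0
g(11) = mex{1,2} = 0
The P-positions (g = 0) in 0..11 are 0, 1, 2, 10, 11.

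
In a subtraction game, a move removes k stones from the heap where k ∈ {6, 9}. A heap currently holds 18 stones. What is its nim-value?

0

Grundy values for subtraction set {6, 9}:
k:     0  1  2  3  4  5  6  7  8  9 10 11 12 13 14 15 16 17 18
g(k):  0  0  0  0  0  0  1  1  1  1  1  1  2  2  2  0  0  0  0
So g(18) = 0.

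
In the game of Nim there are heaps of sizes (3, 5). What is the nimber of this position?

Compute the nim-sum pairwise:
3 ^ 5 = 6

6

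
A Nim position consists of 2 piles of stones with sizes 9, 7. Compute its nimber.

In binary:
  1001  (9)
  0111  (7)
  ----
  1110  (14)

14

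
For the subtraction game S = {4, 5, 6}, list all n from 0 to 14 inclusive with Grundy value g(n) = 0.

0, 1, 2, 3, 10, 11, 12, 13

Grundy values for subtraction set {4, 5, 6}:
k:     0  1  2  3  4  5  6  7  8  9 10 11 12 13 14
g(k):  0  0  0  0  1  1  1  1  2  2  0  0  0  0  1
The P-positions (g = 0) in 0..14 are 0, 1, 2, 3, 10, 11, 12, 13.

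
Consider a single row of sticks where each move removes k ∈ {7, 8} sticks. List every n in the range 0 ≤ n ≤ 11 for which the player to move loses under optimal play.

0, 1, 2, 3, 4, 5, 6

Build the Grundy sequence with g(k) = mex{g(k−s) : s ∈ {7, 8}, s ≤ k}:
g(0) = mex{} = 0
g(1) = mex{} = 0
g(2) = mex{} = 0
g(3) = mex{} = 0
g(4) = mex{} = 0
g(5) = mex{} = 0
g(6) = mex{} = 0
g(7) = mex{0} = 1
g(8) = mex{0} = 1
g(9) = mex{0} = 1
g(10) = mex{0} = 1
g(11) = mex{0} = 1
The P-positions (g = 0) in 0..11 are 0, 1, 2, 3, 4, 5, 6.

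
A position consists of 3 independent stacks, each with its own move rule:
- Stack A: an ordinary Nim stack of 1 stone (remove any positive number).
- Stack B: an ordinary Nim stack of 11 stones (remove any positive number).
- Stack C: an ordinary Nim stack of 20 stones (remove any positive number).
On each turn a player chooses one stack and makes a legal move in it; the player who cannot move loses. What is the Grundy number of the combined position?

30

Stack A is a plain Nim stack of size 1, so its Grundy value is 1.
Stack B is a plain Nim stack of size 11, so its Grundy value is 11.
Stack C is a plain Nim stack of size 20, so its Grundy value is 20.
By the Sprague-Grundy theorem, the Grundy value of a sum of independent games is the XOR of the component values.
Combined value = 1 XOR 11 XOR 20 = 30.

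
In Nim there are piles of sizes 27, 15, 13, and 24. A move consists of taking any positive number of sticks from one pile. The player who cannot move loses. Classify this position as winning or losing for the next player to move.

Winning position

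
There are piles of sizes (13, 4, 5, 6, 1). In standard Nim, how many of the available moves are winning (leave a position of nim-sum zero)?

1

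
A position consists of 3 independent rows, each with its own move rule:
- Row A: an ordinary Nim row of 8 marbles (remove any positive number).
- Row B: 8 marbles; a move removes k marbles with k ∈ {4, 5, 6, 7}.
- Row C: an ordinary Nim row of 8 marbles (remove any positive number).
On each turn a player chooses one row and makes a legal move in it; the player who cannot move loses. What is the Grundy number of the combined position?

2

Row A is a plain Nim row of size 8, so its Grundy value is 8.
Build the Grundy sequence for row B with g(k) = mex{g(k−s) : s ∈ {4, 5, 6, 7}, s ≤ k}:
k:     0  1  2  3  4  5  6  7  8
g(k):  0  0  0  0  1  1  1  1  2
So g(8) = 2.
Row C is a plain Nim row of size 8, so its Grundy value is 8.
By the Sprague-Grundy theorem, the Grundy value of a sum of independent games is the XOR of the component values.
Combined value = 8 ⊕ 2 ⊕ 8 = 2.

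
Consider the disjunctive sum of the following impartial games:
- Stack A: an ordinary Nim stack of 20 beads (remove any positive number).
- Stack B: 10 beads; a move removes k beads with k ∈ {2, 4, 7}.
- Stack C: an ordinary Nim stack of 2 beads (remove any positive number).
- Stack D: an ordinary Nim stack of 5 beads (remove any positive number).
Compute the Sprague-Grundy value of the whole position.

Stack A is a plain Nim stack of size 20, so its Grundy value is 20.
For stack B, compute g(0), g(1), … with moves {2, 4, 7}:
k:     0  1  2  3  4  5  6  7  8  9 10
g(k):  0  0  1  1  2  2  0  3  1  0  2
So g(10) = 2.
Stack C is a plain Nim stack of size 2, so its Grundy value is 2.
Stack D is a plain Nim stack of size 5, so its Grundy value is 5.
The value of a disjunctive sum is the nim-sum of the parts.
Combined value = 20 XOR 2 XOR 2 XOR 5 = 17.

17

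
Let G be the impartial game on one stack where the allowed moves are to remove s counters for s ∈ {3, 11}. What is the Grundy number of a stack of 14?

0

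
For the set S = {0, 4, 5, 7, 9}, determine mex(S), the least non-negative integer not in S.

0 is in the set but 1 is not, so the mex is 1.

1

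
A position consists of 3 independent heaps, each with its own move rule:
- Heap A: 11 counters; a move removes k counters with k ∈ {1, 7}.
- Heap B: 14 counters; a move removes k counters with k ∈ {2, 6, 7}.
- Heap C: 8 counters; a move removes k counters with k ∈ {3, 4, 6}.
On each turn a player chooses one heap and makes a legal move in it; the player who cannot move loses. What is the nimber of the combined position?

3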